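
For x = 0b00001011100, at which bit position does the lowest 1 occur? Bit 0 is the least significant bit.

2

0b00001011100 = 1011100
Trailing zeros: 2, so the lowest set bit is bit 2 (value 4).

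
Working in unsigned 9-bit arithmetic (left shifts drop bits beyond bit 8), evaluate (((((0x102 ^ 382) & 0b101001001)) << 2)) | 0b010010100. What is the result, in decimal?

436

0x102 = 100000010
382 = 101111110
→ ^ → 001111100 = 124
0b101001001 = 101001001
→ & → 001001000 = 72
→ << 2 (mod 2^9) → 100100000 = 288
0b010010100 = 010010100
→ | → 110110100 = 436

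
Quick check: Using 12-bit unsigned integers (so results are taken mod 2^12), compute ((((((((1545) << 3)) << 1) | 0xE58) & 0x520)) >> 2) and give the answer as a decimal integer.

1545 = 011000001001
→ << 3 (mod 2^12) → 000001001000 = 72
→ << 1 (mod 2^12) → 000010010000 = 144
0xE58 = 111001011000
→ | → 111011011000 = 3800
0x520 = 010100100000
→ & → 010000000000 = 1024
→ >> 2 → 000100000000 = 256

256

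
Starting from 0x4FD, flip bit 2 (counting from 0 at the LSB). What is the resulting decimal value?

x = 010011111101
bit 2 is currently 1; toggle it via x ^ (1 << 2) = x ^ 4
→ 010011111001 = 1273

1273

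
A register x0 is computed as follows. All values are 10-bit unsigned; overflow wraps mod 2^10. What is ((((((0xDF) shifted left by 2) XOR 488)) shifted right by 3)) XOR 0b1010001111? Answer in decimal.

0xDF = 0011011111
→ shifted left by 2 (mod 2^10) → 1101111100 = 892
488 = 0111101000
→ XOR → 1010010100 = 660
→ shifted right by 3 → 0001010010 = 82
0b1010001111 = 1010001111
→ XOR → 1011011101 = 733

733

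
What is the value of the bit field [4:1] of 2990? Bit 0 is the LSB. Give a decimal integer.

v = 101110101110
Shift right by 1: 10111010111
Mask low 4 bits: 0111 = 7

7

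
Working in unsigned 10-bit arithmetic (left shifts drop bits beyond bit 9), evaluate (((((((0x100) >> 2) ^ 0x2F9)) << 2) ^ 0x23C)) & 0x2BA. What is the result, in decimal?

0x100 = 0100000000
→ >> 2 → 0001000000 = 64
0x2F9 = 1011111001
→ ^ → 1010111001 = 697
→ << 2 (mod 2^10) → 1011100100 = 740
0x23C = 1000111100
→ ^ → 0011011000 = 216
0x2BA = 1010111010
→ & → 0010011000 = 152

152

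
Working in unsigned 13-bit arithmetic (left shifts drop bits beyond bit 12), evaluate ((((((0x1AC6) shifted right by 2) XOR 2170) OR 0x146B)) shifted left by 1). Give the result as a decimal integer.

7638

0x1AC6 = 1101011000110
→ shifted right by 2 → 0011010110001 = 1713
2170 = 0100001111010
→ XOR → 0111011001011 = 3787
0x146B = 1010001101011
→ OR → 1111011101011 = 7915
→ shifted left by 1 (mod 2^13) → 1110111010110 = 7638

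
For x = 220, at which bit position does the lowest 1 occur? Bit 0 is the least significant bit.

2

220 = 11011100
Trailing zeros: 2, so the lowest set bit is bit 2 (value 4).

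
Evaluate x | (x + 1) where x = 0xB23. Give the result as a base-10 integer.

x = 101100100011 = 2851
x + 1 = 101100100100
OR    = 101100100111 = 2855
(x | (x + 1) sets the lowest cleared bit.)

2855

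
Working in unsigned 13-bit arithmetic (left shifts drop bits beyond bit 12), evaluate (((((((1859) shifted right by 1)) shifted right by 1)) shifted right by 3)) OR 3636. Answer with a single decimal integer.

1859 = 0011101000011
→ shifted right by 1 → 0001110100001 = 929
→ shifted right by 1 → 0000111010000 = 464
→ shifted right by 3 → 0000000111010 = 58
3636 = 0111000110100
→ OR → 0111000111110 = 3646

3646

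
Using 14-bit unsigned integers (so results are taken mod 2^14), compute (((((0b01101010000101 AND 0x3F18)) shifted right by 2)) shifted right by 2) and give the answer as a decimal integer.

416

0b01101010000101 = 01101010000101
0x3F18 = 11111100011000
→ AND → 01101000000000 = 6656
→ shifted right by 2 → 00011010000000 = 1664
→ shifted right by 2 → 00000110100000 = 416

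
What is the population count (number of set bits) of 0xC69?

0xC69 = 110001101001
Count the 1s: 1 + 1 + 1 + 1 + 1 + 1 = 6

6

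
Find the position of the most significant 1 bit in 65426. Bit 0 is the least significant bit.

15

65426 = 1111111110010010
The topmost 1 is at position 15 (since 2^15 = 32768 ≤ 65426 < 65536).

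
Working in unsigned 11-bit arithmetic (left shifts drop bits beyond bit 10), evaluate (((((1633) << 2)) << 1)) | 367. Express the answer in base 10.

1633 = 11001100001
→ << 2 (mod 2^11) → 00110000100 = 388
→ << 1 (mod 2^11) → 01100001000 = 776
367 = 00101101111
→ | → 01101101111 = 879

879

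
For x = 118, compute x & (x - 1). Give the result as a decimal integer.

116

x = 1110110 = 118
x - 1 = 1110101
AND   = 1110100 = 116
(x & (x - 1) clears the lowest set bit of x.)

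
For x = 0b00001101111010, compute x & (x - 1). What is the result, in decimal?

888

x = 1101111010 = 890
x - 1 = 1101111001
AND   = 1101111000 = 888
(x & (x - 1) clears the lowest set bit of x.)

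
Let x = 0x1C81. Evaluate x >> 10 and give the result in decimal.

0x1C81 = 1110010000001
shift right by 10 → 0000000000111 = 7
(equivalently, floor(7297 / 1024))

7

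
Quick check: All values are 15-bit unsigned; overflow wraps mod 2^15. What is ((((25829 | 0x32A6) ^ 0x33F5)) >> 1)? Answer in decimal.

8841

25829 = 110010011100101
0x32A6 = 011001010100110
→ | → 111011011100111 = 30439
0x33F5 = 011001111110101
→ ^ → 100010100010010 = 17682
→ >> 1 → 010001010001001 = 8841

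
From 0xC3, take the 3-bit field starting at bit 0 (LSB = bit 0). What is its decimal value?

3

v = 000011000011
Shift right by 0: 000011000011
Mask low 3 bits: 011 = 3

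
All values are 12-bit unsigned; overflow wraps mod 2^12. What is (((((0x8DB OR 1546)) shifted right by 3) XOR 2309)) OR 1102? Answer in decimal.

0x8DB = 100011011011
1546 = 011000001010
→ OR → 111011011011 = 3803
→ shifted right by 3 → 000111011011 = 475
2309 = 100100000101
→ XOR → 100011011110 = 2270
1102 = 010001001110
→ OR → 110011011110 = 3294

3294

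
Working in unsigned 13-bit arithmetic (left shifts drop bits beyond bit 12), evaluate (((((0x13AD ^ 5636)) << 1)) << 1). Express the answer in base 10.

5796

0x13AD = 1001110101101
5636 = 1011000000100
→ ^ → 0010110101001 = 1449
→ << 1 (mod 2^13) → 0101101010010 = 2898
→ << 1 (mod 2^13) → 1011010100100 = 5796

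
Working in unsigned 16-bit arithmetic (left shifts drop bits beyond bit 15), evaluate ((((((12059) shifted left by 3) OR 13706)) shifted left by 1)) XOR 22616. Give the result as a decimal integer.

12059 = 0010111100011011
→ shifted left by 3 (mod 2^16) → 0111100011011000 = 30936
13706 = 0011010110001010
→ OR → 0111110111011010 = 32218
→ shifted left by 1 (mod 2^16) → 1111101110110100 = 64436
22616 = 0101100001011000
→ XOR → 1010001111101100 = 41964

41964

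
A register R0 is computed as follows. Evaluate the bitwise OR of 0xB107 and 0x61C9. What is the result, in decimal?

0xB107 = 1011000100000111
0x61C9 = 0110000111001001
 OR → 1111000111001111 = 61903

61903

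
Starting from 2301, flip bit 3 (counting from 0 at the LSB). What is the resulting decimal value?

2293

x = 0100011111101
bit 3 is currently 1; toggle it via x ^ (1 << 3) = x ^ 8
→ 0100011110101 = 2293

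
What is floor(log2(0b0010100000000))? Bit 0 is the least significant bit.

10

0b0010100000000 = 10100000000
The topmost 1 is at position 10 (since 2^10 = 1024 ≤ 1280 < 2048).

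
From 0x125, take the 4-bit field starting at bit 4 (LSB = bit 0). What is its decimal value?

v = 000100100101
Shift right by 4: 00010010
Mask low 4 bits: 0010 = 2

2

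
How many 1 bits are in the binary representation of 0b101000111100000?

6

n = 101000111100000
Count the 1s: 1 + 1 + 1 + 1 + 1 + 1 = 6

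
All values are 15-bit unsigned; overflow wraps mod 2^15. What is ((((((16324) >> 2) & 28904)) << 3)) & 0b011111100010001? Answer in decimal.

16324 = 011111111000100
→ >> 2 → 000111111110001 = 4081
28904 = 111000011101000
→ & → 000000011100000 = 224
→ << 3 (mod 2^15) → 000011100000000 = 1792
0b011111100010001 = 011111100010001
→ & → 000011100000000 = 1792

1792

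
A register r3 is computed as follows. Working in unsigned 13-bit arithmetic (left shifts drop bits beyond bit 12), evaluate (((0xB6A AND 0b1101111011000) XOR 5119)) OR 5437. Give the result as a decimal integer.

7615

0xB6A = 0101101101010
0b1101111011000 = 1101111011000
→ AND → 0101101001000 = 2888
5119 = 1001111111111
→ XOR → 1100010110111 = 6327
5437 = 1010100111101
→ OR → 1110110111111 = 7615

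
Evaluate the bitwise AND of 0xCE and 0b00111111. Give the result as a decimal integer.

0xCE = 11001110
b = 00111111
AND → 00001110 = 14

14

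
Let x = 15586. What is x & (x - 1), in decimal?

15584

x = 11110011100010 = 15586
x - 1 = 11110011100001
AND   = 11110011100000 = 15584
(x & (x - 1) clears the lowest set bit of x.)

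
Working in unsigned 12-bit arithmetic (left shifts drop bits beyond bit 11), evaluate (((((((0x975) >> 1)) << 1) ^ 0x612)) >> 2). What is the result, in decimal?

0x975 = 100101110101
→ >> 1 → 010010111010 = 1210
→ << 1 (mod 2^12) → 100101110100 = 2420
0x612 = 011000010010
→ ^ → 111101100110 = 3942
→ >> 2 → 001111011001 = 985

985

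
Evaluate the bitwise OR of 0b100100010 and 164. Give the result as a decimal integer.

a = 100100010
164 = 010100100
 OR → 110100110 = 422

422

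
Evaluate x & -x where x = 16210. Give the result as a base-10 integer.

x = 11111101010010 = 16210
-x (two's complement) = …00000010101110
AND   = 00000000000010 = 2
(x & -x isolates the lowest set bit of x.)

2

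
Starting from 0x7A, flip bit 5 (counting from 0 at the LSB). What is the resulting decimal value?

x = 0001111010
bit 5 is currently 1; toggle it via x ^ (1 << 5) = x ^ 32
→ 0001011010 = 90

90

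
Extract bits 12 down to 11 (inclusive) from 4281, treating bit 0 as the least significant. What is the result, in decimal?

v = 01000010111001
Shift right by 11: 010
Mask low 2 bits: 10 = 2

2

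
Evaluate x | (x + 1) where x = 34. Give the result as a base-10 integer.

35

x = 100010 = 34
x + 1 = 100011
OR    = 100011 = 35
(x | (x + 1) sets the lowest cleared bit.)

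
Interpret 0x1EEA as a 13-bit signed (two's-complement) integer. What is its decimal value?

-278

pattern = 1111011101010 (MSB is 1 ⇒ negative)
Invert: 0000100010101, add 1 → 0000100010110 = 278, so the value is -278.
(Equivalently: 7914 - 2^13 = 7914 - 8192 = -278.)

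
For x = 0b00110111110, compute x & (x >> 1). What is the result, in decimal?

x = 110111110 = 446
x>>1 = 011011111
AND  = 010011110 = 158
(x & (x >> 1) has a 1 wherever x has two consecutive 1 bits.)

158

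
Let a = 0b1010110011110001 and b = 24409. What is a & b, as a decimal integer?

a = 1010110011110001
24409 = 0101111101011001
AND → 0000110001010001 = 3153

3153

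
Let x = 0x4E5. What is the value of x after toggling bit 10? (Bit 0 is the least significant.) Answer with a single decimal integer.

x = 10011100101
bit 10 is currently 1; toggle it via x ^ (1 << 10) = x ^ 1024
→ 00011100101 = 229

229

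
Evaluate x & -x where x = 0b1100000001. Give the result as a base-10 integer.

x = 1100000001 = 769
-x (two's complement) = …0011111111
AND   = 0000000001 = 1
(x & -x isolates the lowest set bit of x.)

1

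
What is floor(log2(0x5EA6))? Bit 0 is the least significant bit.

0x5EA6 = 101111010100110
The topmost 1 is at position 14 (since 2^14 = 16384 ≤ 24230 < 32768).

14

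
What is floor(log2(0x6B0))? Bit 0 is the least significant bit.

0x6B0 = 11010110000
The topmost 1 is at position 10 (since 2^10 = 1024 ≤ 1712 < 2048).

10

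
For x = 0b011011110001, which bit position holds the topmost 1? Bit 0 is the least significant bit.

10

0b011011110001 = 11011110001
The topmost 1 is at position 10 (since 2^10 = 1024 ≤ 1777 < 2048).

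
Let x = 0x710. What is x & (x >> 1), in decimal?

x = 11100010000 = 1808
x>>1 = 01110001000
AND  = 01100000000 = 768
(x & (x >> 1) has a 1 wherever x has two consecutive 1 bits.)

768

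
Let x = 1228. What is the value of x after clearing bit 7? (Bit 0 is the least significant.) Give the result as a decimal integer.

x = 10011001100
bit 7 is currently 1; clear it via x & ~(1 << 7) = x & ~128
→ 10001001100 = 1100

1100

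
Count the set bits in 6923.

7

6923 = 1101100001011
Count the 1s: 1 + 1 + 1 + 1 + 1 + 1 + 1 = 7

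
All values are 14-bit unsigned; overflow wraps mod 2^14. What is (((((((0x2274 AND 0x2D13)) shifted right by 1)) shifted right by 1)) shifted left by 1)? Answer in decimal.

4104

0x2274 = 10001001110100
0x2D13 = 10110100010011
→ AND → 10000000010000 = 8208
→ shifted right by 1 → 01000000001000 = 4104
→ shifted right by 1 → 00100000000100 = 2052
→ shifted left by 1 (mod 2^14) → 01000000001000 = 4104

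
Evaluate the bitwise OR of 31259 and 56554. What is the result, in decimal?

65275

31259 = 0111101000011011
56554 = 1101110011101010
 OR → 1111111011111011 = 65275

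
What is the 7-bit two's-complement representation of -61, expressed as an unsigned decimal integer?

61 in 7 bits: 0111101
Invert: 1000010
Add 1:  1000011 = 67
(Check: 2^7 - 61 = 128 - 61 = 67.)

67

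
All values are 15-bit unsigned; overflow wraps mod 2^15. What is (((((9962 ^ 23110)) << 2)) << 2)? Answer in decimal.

9962 = 010011011101010
23110 = 101101001000110
→ ^ → 111110010101100 = 31916
→ << 2 (mod 2^15) → 111001010110000 = 29360
→ << 2 (mod 2^15) → 100101011000000 = 19136

19136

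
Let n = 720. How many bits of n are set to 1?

4

720 = 1011010000
Count the 1s: 1 + 1 + 1 + 1 = 4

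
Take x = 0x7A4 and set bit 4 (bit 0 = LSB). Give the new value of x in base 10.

1972

x = 11110100100
bit 4 is currently 0; set it via x | (1 << 4) = x | 16
→ 11110110100 = 1972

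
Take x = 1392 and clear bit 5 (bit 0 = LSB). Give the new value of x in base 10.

1360

x = 10101110000
bit 5 is currently 1; clear it via x & ~(1 << 5) = x & ~32
→ 10101010000 = 1360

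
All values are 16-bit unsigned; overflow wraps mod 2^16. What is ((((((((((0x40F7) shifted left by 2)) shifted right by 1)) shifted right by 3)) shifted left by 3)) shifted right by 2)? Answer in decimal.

122

0x40F7 = 0100000011110111
→ shifted left by 2 (mod 2^16) → 0000001111011100 = 988
→ shifted right by 1 → 0000000111101110 = 494
→ shifted right by 3 → 0000000000111101 = 61
→ shifted left by 3 (mod 2^16) → 0000000111101000 = 488
→ shifted right by 2 → 0000000001111010 = 122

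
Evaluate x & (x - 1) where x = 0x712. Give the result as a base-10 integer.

x = 11100010010 = 1810
x - 1 = 11100010001
AND   = 11100010000 = 1808
(x & (x - 1) clears the lowest set bit of x.)

1808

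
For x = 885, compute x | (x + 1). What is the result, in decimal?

x = 1101110101 = 885
x + 1 = 1101110110
OR    = 1101110111 = 887
(x | (x + 1) sets the lowest cleared bit.)

887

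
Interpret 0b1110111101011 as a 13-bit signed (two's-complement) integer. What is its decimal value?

-533

pattern = 1110111101011 (MSB is 1 ⇒ negative)
Invert: 0001000010100, add 1 → 0001000010101 = 533, so the value is -533.
(Equivalently: 7659 - 2^13 = 7659 - 8192 = -533.)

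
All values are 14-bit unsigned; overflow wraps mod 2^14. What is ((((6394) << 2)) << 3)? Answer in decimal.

8000

6394 = 01100011111010
→ << 2 (mod 2^14) → 10001111101000 = 9192
→ << 3 (mod 2^14) → 01111101000000 = 8000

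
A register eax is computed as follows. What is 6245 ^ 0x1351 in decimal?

2868

6245 = 1100001100101
0x1351 = 1001101010001
XOR → 0101100110100 = 2868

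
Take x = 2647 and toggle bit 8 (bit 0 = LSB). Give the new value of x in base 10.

x = 0101001010111
bit 8 is currently 0; toggle it via x ^ (1 << 8) = x ^ 256
→ 0101101010111 = 2903

2903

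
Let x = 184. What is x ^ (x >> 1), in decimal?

228

x = 10111000 = 184
x>>1 = 01011100
XOR  = 11100100 = 228
(x ^ (x >> 1) gives the standard binary-reflected Gray code of x.)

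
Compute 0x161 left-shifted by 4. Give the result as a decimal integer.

0x161 = 0000101100001
shift left by 4 → 1011000010000 = 5648
(equivalently, 353 × 2^4 = 353 × 16)

5648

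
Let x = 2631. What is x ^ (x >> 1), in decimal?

x = 101001000111 = 2631
x>>1 = 010100100011
XOR  = 111101100100 = 3940
(x ^ (x >> 1) gives the standard binary-reflected Gray code of x.)

3940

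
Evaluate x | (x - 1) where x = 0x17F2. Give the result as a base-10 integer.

6131

x = 1011111110010 = 6130
x - 1 = 1011111110001
OR    = 1011111110011 = 6131
(x | (x - 1) sets all bits below the lowest set bit.)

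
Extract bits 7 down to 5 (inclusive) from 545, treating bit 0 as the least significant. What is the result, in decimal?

1

v = 01000100001
Shift right by 5: 010001
Mask low 3 bits: 001 = 1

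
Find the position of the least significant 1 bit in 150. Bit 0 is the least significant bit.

1

150 = 10010110
Trailing zeros: 1, so the lowest set bit is bit 1 (value 2).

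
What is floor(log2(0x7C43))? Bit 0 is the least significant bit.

14

0x7C43 = 111110001000011
The topmost 1 is at position 14 (since 2^14 = 16384 ≤ 31811 < 32768).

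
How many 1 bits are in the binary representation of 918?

918 = 1110010110
Count the 1s: 1 + 1 + 1 + 1 + 1 + 1 = 6

6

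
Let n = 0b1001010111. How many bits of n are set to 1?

n = 1001010111
Count the 1s: 1 + 1 + 1 + 1 + 1 + 1 = 6

6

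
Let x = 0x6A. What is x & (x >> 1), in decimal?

x = 1101010 = 106
x>>1 = 0110101
AND  = 0100000 = 32
(x & (x >> 1) has a 1 wherever x has two consecutive 1 bits.)

32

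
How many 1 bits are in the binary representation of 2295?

2295 = 100011110111
Count the 1s: 1 + 1 + 1 + 1 + 1 + 1 + 1 + 1 = 8

8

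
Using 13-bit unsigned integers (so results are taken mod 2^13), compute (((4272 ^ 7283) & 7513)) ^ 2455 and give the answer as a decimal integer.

4272 = 1000010110000
7283 = 1110001110011
→ ^ → 0110011000011 = 3267
7513 = 1110101011001
→ & → 0110001000001 = 3137
2455 = 0100110010111
→ ^ → 0010111010110 = 1494

1494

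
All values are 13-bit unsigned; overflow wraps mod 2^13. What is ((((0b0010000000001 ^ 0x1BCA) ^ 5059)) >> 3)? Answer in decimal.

385

0b0010000000001 = 0010000000001
0x1BCA = 1101111001010
→ ^ → 1111111001011 = 8139
5059 = 1001111000011
→ ^ → 0110000001000 = 3080
→ >> 3 → 0000110000001 = 385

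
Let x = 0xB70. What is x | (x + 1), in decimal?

x = 101101110000 = 2928
x + 1 = 101101110001
OR    = 101101110001 = 2929
(x | (x + 1) sets the lowest cleared bit.)

2929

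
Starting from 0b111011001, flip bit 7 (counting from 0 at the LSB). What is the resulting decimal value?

x = 111011001
bit 7 is currently 1; toggle it via x ^ (1 << 7) = x ^ 128
→ 101011001 = 345

345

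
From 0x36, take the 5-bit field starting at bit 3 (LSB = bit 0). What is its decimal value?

v = 00000110110
Shift right by 3: 00000110
Mask low 5 bits: 00110 = 6

6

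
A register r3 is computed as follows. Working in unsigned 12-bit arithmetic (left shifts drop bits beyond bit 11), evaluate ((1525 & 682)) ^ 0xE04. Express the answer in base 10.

3748

1525 = 010111110101
682 = 001010101010
→ & → 000010100000 = 160
0xE04 = 111000000100
→ ^ → 111010100100 = 3748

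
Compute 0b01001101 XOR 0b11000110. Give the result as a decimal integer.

139

a = 01001101
b = 11000110
XOR → 10001011 = 139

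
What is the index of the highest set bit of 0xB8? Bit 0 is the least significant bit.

7

0xB8 = 10111000
The topmost 1 is at position 7 (since 2^7 = 128 ≤ 184 < 256).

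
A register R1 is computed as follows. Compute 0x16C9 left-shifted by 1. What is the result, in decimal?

0x16C9 = 01011011001001
shift left by 1 → 10110110010010 = 11666
(equivalently, 5833 × 2^1 = 5833 × 2)

11666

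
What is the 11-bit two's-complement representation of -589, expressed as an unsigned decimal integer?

1459

589 in 11 bits: 01001001101
Invert: 10110110010
Add 1:  10110110011 = 1459
(Check: 2^11 - 589 = 2048 - 589 = 1459.)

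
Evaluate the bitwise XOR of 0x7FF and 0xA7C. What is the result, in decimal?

3459

0x7FF = 011111111111
0xA7C = 101001111100
XOR → 110110000011 = 3459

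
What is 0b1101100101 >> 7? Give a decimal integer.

6

x = 1101100101
shift right by 7 → 0000000110 = 6
(equivalently, floor(869 / 128))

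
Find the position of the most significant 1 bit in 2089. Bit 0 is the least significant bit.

11

2089 = 100000101001
The topmost 1 is at position 11 (since 2^11 = 2048 ≤ 2089 < 4096).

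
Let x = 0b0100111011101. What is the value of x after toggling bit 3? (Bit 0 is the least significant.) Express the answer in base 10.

x = 0100111011101
bit 3 is currently 1; toggle it via x ^ (1 << 3) = x ^ 8
→ 0100111010101 = 2517

2517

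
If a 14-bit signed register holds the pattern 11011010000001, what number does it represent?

-2431

pattern = 11011010000001 (MSB is 1 ⇒ negative)
Invert: 00100101111110, add 1 → 00100101111111 = 2431, so the value is -2431.
(Equivalently: 13953 - 2^14 = 13953 - 16384 = -2431.)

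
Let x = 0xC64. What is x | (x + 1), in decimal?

x = 110001100100 = 3172
x + 1 = 110001100101
OR    = 110001100101 = 3173
(x | (x + 1) sets the lowest cleared bit.)

3173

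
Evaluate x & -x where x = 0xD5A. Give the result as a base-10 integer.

x = 110101011010 = 3418
-x (two's complement) = …001010100110
AND   = 000000000010 = 2
(x & -x isolates the lowest set bit of x.)

2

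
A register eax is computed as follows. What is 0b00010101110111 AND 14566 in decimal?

a = 00010101110111
14566 = 11100011100110
AND → 00000001100110 = 102

102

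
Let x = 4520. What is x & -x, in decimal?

8

x = 1000110101000 = 4520
-x (two's complement) = …0111001011000
AND   = 0000000001000 = 8
(x & -x isolates the lowest set bit of x.)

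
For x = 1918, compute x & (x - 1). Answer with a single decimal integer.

1916

x = 11101111110 = 1918
x - 1 = 11101111101
AND   = 11101111100 = 1916
(x & (x - 1) clears the lowest set bit of x.)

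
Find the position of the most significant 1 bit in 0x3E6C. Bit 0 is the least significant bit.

0x3E6C = 11111001101100
The topmost 1 is at position 13 (since 2^13 = 8192 ≤ 15980 < 16384).

13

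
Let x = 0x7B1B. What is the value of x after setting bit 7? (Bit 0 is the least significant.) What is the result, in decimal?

31643

x = 111101100011011
bit 7 is currently 0; set it via x | (1 << 7) = x | 128
→ 111101110011011 = 31643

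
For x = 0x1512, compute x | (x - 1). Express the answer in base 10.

x = 1010100010010 = 5394
x - 1 = 1010100010001
OR    = 1010100010011 = 5395
(x | (x - 1) sets all bits below the lowest set bit.)

5395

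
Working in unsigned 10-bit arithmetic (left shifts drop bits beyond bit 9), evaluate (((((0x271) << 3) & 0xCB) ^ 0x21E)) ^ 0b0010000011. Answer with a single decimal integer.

0x271 = 1001110001
→ << 3 (mod 2^10) → 1110001000 = 904
0xCB = 0011001011
→ & → 0010001000 = 136
0x21E = 1000011110
→ ^ → 1010010110 = 662
0b0010000011 = 0010000011
→ ^ → 1000010101 = 533

533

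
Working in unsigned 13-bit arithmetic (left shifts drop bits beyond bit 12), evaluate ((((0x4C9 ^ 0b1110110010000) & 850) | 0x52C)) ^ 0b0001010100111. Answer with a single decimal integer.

2011

0x4C9 = 0010011001001
0b1110110010000 = 1110110010000
→ ^ → 1100101011001 = 6489
850 = 0001101010010
→ & → 0000101010000 = 336
0x52C = 0010100101100
→ | → 0010101111100 = 1404
0b0001010100111 = 0001010100111
→ ^ → 0011111011011 = 2011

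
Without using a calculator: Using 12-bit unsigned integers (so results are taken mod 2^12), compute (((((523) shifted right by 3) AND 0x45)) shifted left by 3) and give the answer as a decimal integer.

523 = 001000001011
→ shifted right by 3 → 000001000001 = 65
0x45 = 000001000101
→ AND → 000001000001 = 65
→ shifted left by 3 (mod 2^12) → 001000001000 = 520

520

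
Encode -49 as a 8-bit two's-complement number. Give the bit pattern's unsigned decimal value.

207

49 in 8 bits: 00110001
Invert: 11001110
Add 1:  11001111 = 207
(Check: 2^8 - 49 = 256 - 49 = 207.)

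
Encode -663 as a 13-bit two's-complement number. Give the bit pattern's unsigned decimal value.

663 in 13 bits: 0001010010111
Invert: 1110101101000
Add 1:  1110101101001 = 7529
(Check: 2^13 - 663 = 8192 - 663 = 7529.)

7529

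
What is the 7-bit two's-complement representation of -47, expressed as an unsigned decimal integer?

47 in 7 bits: 0101111
Invert: 1010000
Add 1:  1010001 = 81
(Check: 2^7 - 47 = 128 - 47 = 81.)

81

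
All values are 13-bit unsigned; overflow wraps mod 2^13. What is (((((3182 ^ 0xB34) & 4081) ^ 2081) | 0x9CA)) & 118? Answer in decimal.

114

3182 = 0110001101110
0xB34 = 0101100110100
→ ^ → 0011101011010 = 1882
4081 = 0111111110001
→ & → 0011101010000 = 1872
2081 = 0100000100001
→ ^ → 0111101110001 = 3953
0x9CA = 0100111001010
→ | → 0111111111011 = 4091
118 = 0000001110110
→ & → 0000001110010 = 114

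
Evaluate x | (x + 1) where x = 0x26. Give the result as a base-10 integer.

39

x = 100110 = 38
x + 1 = 100111
OR    = 100111 = 39
(x | (x + 1) sets the lowest cleared bit.)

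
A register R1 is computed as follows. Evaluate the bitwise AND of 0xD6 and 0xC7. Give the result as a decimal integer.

198

0xD6 = 11010110
0xC7 = 11000111
AND → 11000110 = 198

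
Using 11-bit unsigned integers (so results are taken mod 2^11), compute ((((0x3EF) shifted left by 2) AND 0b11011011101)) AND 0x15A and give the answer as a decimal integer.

24

0x3EF = 01111101111
→ shifted left by 2 (mod 2^11) → 11110111100 = 1980
0b11011011101 = 11011011101
→ AND → 11010011100 = 1692
0x15A = 00101011010
→ AND → 00000011000 = 24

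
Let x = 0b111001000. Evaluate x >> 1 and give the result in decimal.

x = 111001000
shift right by 1 → 011100100 = 228
(equivalently, floor(456 / 2))

228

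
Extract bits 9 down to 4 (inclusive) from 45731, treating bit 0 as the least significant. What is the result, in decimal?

v = 1011001010100011
Shift right by 4: 101100101010
Mask low 6 bits: 101010 = 42

42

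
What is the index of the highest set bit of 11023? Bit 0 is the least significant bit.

11023 = 10101100001111
The topmost 1 is at position 13 (since 2^13 = 8192 ≤ 11023 < 16384).

13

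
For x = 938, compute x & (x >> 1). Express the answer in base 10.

384

x = 1110101010 = 938
x>>1 = 0111010101
AND  = 0110000000 = 384
(x & (x >> 1) has a 1 wherever x has two consecutive 1 bits.)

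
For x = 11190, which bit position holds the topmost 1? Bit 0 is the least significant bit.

13

11190 = 10101110110110
The topmost 1 is at position 13 (since 2^13 = 8192 ≤ 11190 < 16384).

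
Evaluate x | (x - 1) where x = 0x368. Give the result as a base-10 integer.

x = 1101101000 = 872
x - 1 = 1101100111
OR    = 1101101111 = 879
(x | (x - 1) sets all bits below the lowest set bit.)

879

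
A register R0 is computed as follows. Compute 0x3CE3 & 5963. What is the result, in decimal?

0x3CE3 = 11110011100011
5963 = 01011101001011
AND → 01010001000011 = 5187

5187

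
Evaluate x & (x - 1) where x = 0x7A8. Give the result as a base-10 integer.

x = 11110101000 = 1960
x - 1 = 11110100111
AND   = 11110100000 = 1952
(x & (x - 1) clears the lowest set bit of x.)

1952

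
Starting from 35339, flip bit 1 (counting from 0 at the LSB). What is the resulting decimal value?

35337

x = 1000101000001011
bit 1 is currently 1; toggle it via x ^ (1 << 1) = x ^ 2
→ 1000101000001001 = 35337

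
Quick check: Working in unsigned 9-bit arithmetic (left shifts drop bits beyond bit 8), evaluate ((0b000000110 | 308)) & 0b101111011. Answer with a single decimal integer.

0b000000110 = 000000110
308 = 100110100
→ | → 100110110 = 310
0b101111011 = 101111011
→ & → 100110010 = 306

306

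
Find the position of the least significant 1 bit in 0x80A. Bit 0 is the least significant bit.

0x80A = 100000001010
Trailing zeros: 1, so the lowest set bit is bit 1 (value 2).

1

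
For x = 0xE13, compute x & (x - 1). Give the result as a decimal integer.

x = 111000010011 = 3603
x - 1 = 111000010010
AND   = 111000010010 = 3602
(x & (x - 1) clears the lowest set bit of x.)

3602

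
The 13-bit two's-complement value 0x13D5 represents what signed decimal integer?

-3115

pattern = 1001111010101 (MSB is 1 ⇒ negative)
Invert: 0110000101010, add 1 → 0110000101011 = 3115, so the value is -3115.
(Equivalently: 5077 - 2^13 = 5077 - 8192 = -3115.)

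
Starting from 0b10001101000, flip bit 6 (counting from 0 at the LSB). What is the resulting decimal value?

1064

x = 10001101000
bit 6 is currently 1; toggle it via x ^ (1 << 6) = x ^ 64
→ 10000101000 = 1064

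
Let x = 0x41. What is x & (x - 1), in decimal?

x = 1000001 = 65
x - 1 = 1000000
AND   = 1000000 = 64
(x & (x - 1) clears the lowest set bit of x.)

64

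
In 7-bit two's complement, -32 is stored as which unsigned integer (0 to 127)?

96

32 in 7 bits: 0100000
Invert: 1011111
Add 1:  1100000 = 96
(Check: 2^7 - 32 = 128 - 32 = 96.)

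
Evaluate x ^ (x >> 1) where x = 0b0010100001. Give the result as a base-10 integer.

241

x = 10100001 = 161
x>>1 = 01010000
XOR  = 11110001 = 241
(x ^ (x >> 1) gives the standard binary-reflected Gray code of x.)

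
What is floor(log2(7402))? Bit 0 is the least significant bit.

7402 = 1110011101010
The topmost 1 is at position 12 (since 2^12 = 4096 ≤ 7402 < 8192).

12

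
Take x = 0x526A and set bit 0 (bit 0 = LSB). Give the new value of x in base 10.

21099

x = 101001001101010
bit 0 is currently 0; set it via x | (1 << 0) = x | 1
→ 101001001101011 = 21099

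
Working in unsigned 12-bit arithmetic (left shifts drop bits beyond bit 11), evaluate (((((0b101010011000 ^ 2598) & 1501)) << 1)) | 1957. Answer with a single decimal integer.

1981

0b101010011000 = 101010011000
2598 = 101000100110
→ ^ → 000010111110 = 190
1501 = 010111011101
→ & → 000010011100 = 156
→ << 1 (mod 2^12) → 000100111000 = 312
1957 = 011110100101
→ | → 011110111101 = 1981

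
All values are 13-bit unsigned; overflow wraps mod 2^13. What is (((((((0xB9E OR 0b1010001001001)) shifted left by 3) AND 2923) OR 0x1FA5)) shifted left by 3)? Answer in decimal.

8040

0xB9E = 0101110011110
0b1010001001001 = 1010001001001
→ OR → 1111111011111 = 8159
→ shifted left by 3 (mod 2^13) → 1111011111000 = 7928
2923 = 0101101101011
→ AND → 0101001101000 = 2664
0x1FA5 = 1111110100101
→ OR → 1111111101101 = 8173
→ shifted left by 3 (mod 2^13) → 1111101101000 = 8040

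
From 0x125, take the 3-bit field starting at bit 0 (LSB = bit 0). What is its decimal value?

v = 0100100101
Shift right by 0: 0100100101
Mask low 3 bits: 101 = 5

5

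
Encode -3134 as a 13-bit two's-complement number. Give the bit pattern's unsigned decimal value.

3134 in 13 bits: 0110000111110
Invert: 1001111000001
Add 1:  1001111000010 = 5058
(Check: 2^13 - 3134 = 8192 - 3134 = 5058.)

5058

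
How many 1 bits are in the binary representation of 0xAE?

5

0xAE = 10101110
Count the 1s: 1 + 1 + 1 + 1 + 1 = 5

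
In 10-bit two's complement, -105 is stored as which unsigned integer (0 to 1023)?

919

105 in 10 bits: 0001101001
Invert: 1110010110
Add 1:  1110010111 = 919
(Check: 2^10 - 105 = 1024 - 105 = 919.)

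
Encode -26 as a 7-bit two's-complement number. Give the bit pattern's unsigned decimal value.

102

26 in 7 bits: 0011010
Invert: 1100101
Add 1:  1100110 = 102
(Check: 2^7 - 26 = 128 - 26 = 102.)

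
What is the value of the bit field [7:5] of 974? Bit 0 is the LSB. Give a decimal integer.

v = 01111001110
Shift right by 5: 011110
Mask low 3 bits: 110 = 6

6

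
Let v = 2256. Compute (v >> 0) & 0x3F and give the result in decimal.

v = 0100011010000
Shift right by 0: 0100011010000
Mask low 6 bits: 010000 = 16

16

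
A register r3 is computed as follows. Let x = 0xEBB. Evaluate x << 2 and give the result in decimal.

0xEBB = 00111010111011
shift left by 2 → 11101011101100 = 15084
(equivalently, 3771 × 2^2 = 3771 × 4)

15084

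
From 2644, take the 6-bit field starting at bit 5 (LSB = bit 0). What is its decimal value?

v = 0101001010100
Shift right by 5: 01010010
Mask low 6 bits: 010010 = 18

18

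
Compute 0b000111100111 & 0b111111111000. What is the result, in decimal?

a = 000111100111
b = 111111111000
AND → 000111100000 = 480

480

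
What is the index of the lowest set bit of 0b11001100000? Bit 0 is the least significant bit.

5

0b11001100000 = 11001100000
Trailing zeros: 5, so the lowest set bit is bit 5 (value 32).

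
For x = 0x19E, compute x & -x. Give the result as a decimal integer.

x = 110011110 = 414
-x (two's complement) = …001100010
AND   = 000000010 = 2
(x & -x isolates the lowest set bit of x.)

2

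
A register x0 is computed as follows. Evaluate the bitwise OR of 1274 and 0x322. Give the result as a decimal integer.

1274 = 10011111010
0x322 = 01100100010
 OR → 11111111010 = 2042

2042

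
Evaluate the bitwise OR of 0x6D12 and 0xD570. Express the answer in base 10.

64882

0x6D12 = 0110110100010010
0xD570 = 1101010101110000
 OR → 1111110101110010 = 64882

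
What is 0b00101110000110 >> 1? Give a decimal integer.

1475

x = 101110000110
shift right by 1 → 010111000011 = 1475
(equivalently, floor(2950 / 2))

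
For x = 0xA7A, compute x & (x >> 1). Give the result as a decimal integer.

x = 101001111010 = 2682
x>>1 = 010100111101
AND  = 000000111000 = 56
(x & (x >> 1) has a 1 wherever x has two consecutive 1 bits.)

56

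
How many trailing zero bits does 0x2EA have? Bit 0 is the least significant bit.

0x2EA = 1011101010
Trailing zeros: 1, so the lowest set bit is bit 1 (value 2).

1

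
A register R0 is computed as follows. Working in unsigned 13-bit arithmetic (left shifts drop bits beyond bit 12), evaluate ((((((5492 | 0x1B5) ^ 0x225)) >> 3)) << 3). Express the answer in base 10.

6096

5492 = 1010101110100
0x1B5 = 0000110110101
→ | → 1010111110101 = 5621
0x225 = 0001000100101
→ ^ → 1011111010000 = 6096
→ >> 3 → 0001011111010 = 762
→ << 3 (mod 2^13) → 1011111010000 = 6096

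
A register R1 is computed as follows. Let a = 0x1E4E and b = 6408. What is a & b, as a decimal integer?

6152

0x1E4E = 1111001001110
6408 = 1100100001000
AND → 1100000001000 = 6152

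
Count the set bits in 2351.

2351 = 100100101111
Count the 1s: 1 + 1 + 1 + 1 + 1 + 1 + 1 = 7

7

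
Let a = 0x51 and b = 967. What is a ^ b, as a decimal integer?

918

0x51 = 0001010001
967 = 1111000111
XOR → 1110010110 = 918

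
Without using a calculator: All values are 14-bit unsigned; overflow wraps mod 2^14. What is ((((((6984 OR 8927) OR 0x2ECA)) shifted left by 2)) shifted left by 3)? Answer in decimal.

15328

6984 = 01101101001000
8927 = 10001011011111
→ OR → 11101111011111 = 15327
0x2ECA = 10111011001010
→ OR → 11111111011111 = 16351
→ shifted left by 2 (mod 2^14) → 11111101111100 = 16252
→ shifted left by 3 (mod 2^14) → 11101111100000 = 15328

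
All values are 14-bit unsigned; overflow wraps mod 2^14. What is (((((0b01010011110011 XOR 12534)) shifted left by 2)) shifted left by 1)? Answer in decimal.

8232

0b01010011110011 = 01010011110011
12534 = 11000011110110
→ XOR → 10010000000101 = 9221
→ shifted left by 2 (mod 2^14) → 01000000010100 = 4116
→ shifted left by 1 (mod 2^14) → 10000000101000 = 8232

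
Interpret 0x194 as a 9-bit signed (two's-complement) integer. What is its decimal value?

pattern = 110010100 (MSB is 1 ⇒ negative)
Invert: 001101011, add 1 → 001101100 = 108, so the value is -108.
(Equivalently: 404 - 2^9 = 404 - 512 = -108.)

-108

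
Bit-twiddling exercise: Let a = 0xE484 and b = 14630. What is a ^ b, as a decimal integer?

0xE484 = 1110010010000100
14630 = 0011100100100110
XOR → 1101110110100010 = 56738

56738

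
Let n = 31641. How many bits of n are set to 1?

31641 = 111101110011001
Count the 1s: 1 + 1 + 1 + 1 + 1 + 1 + 1 + 1 + 1 + 1 = 10

10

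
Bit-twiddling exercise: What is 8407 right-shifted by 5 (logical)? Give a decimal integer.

8407 = 10000011010111
shift right by 5 → 00000100000110 = 262
(equivalently, floor(8407 / 32))

262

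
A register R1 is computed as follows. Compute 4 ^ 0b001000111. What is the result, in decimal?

67

4 = 0000100
b = 1000111
XOR → 1000011 = 67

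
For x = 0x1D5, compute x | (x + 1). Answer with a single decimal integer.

471

x = 111010101 = 469
x + 1 = 111010110
OR    = 111010111 = 471
(x | (x + 1) sets the lowest cleared bit.)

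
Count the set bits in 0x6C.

4

0x6C = 1101100
Count the 1s: 1 + 1 + 1 + 1 = 4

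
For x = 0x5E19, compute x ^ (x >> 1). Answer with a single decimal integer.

x = 101111000011001 = 24089
x>>1 = 010111100001100
XOR  = 111000100010101 = 28949
(x ^ (x >> 1) gives the standard binary-reflected Gray code of x.)

28949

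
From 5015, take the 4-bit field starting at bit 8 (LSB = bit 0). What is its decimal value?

3

v = 1001110010111
Shift right by 8: 10011
Mask low 4 bits: 0011 = 3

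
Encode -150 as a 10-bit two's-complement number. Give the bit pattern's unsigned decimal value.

150 in 10 bits: 0010010110
Invert: 1101101001
Add 1:  1101101010 = 874
(Check: 2^10 - 150 = 1024 - 150 = 874.)

874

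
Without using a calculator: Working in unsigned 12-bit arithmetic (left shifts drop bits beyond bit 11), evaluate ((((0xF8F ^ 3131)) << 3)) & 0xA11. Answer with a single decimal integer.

0xF8F = 111110001111
3131 = 110000111011
→ ^ → 001110110100 = 948
→ << 3 (mod 2^12) → 110110100000 = 3488
0xA11 = 101000010001
→ & → 100000000000 = 2048

2048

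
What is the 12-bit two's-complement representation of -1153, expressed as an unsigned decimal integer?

1153 in 12 bits: 010010000001
Invert: 101101111110
Add 1:  101101111111 = 2943
(Check: 2^12 - 1153 = 4096 - 1153 = 2943.)

2943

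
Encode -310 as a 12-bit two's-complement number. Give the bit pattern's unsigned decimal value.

310 in 12 bits: 000100110110
Invert: 111011001001
Add 1:  111011001010 = 3786
(Check: 2^12 - 310 = 4096 - 310 = 3786.)

3786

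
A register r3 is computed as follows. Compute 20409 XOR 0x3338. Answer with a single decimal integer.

20409 = 100111110111001
0x3338 = 011001100111000
XOR → 111110010000001 = 31873

31873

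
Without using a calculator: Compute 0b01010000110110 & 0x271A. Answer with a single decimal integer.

1042

a = 01010000110110
0x271A = 10011100011010
AND → 00010000010010 = 1042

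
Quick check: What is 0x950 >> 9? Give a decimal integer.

4

0x950 = 100101010000
shift right by 9 → 000000000100 = 4
(equivalently, floor(2384 / 512))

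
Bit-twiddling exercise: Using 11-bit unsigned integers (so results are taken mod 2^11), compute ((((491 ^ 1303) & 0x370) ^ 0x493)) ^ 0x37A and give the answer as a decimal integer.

1945

491 = 00111101011
1303 = 10100010111
→ ^ → 10011111100 = 1276
0x370 = 01101110000
→ & → 00001110000 = 112
0x493 = 10010010011
→ ^ → 10011100011 = 1251
0x37A = 01101111010
→ ^ → 11110011001 = 1945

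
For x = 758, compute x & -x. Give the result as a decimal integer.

2

x = 1011110110 = 758
-x (two's complement) = …0100001010
AND   = 0000000010 = 2
(x & -x isolates the lowest set bit of x.)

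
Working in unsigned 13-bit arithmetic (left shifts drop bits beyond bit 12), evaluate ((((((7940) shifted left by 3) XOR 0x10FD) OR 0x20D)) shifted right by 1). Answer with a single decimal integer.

1390

7940 = 1111100000100
→ shifted left by 3 (mod 2^13) → 1100000100000 = 6176
0x10FD = 1000011111101
→ XOR → 0100011011101 = 2269
0x20D = 0001000001101
→ OR → 0101011011101 = 2781
→ shifted right by 1 → 0010101101110 = 1390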